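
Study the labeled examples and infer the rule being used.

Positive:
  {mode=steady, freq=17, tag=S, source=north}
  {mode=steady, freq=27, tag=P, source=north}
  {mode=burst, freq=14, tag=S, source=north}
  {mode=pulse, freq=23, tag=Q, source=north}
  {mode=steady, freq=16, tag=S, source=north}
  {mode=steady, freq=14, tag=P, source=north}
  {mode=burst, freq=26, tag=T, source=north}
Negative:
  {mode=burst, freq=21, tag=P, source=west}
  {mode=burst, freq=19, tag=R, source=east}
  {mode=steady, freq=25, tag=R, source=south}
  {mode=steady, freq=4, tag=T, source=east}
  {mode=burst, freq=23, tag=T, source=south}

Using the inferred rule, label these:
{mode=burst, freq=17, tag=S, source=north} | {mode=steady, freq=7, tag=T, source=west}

Positive, Negative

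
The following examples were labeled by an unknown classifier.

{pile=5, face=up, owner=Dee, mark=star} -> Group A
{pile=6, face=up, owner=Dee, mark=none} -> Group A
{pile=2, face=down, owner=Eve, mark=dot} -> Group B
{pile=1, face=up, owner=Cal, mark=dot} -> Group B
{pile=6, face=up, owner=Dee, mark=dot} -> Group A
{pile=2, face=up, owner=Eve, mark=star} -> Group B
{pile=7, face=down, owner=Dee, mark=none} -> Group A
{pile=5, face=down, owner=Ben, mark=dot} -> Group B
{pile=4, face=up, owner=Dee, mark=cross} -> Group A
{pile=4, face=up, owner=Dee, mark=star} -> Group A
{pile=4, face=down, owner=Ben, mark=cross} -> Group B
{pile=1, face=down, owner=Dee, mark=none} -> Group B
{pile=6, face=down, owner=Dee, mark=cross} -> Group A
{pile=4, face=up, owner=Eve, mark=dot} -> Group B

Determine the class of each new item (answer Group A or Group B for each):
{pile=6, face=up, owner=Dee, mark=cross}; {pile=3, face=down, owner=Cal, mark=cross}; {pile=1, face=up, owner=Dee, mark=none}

Group A, Group B, Group B

One predicate separates the groups cleanly: owner is Dee AND pile ≥ 2.
Group A: {pile=6, face=up, owner=Dee, mark=cross}, since owner is Dee, pile = 6.
Group B: {pile=3, face=down, owner=Cal, mark=cross}, since owner is Cal, pile = 3.
Group B: {pile=1, face=up, owner=Dee, mark=none}, since owner is Dee, pile = 1.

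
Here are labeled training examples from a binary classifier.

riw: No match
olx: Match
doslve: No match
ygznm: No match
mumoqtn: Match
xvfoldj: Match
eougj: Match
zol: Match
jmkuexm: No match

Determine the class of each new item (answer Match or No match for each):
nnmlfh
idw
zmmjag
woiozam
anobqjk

No match, No match, No match, Match, Match

One predicate separates the groups cleanly: odd length AND contains 'o'.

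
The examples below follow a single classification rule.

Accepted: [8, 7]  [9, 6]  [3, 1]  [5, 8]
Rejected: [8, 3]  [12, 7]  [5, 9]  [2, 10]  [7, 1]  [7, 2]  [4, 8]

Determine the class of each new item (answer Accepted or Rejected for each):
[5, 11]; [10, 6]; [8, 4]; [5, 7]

Rejected, Rejected, Rejected, Accepted

A rule that fits every label: |first − second| ≤ 3 — true of each 'Accepted' example, false of each 'Rejected' one.
[5, 11] — |5−11| = 6, hence Rejected. [10, 6] — |10−6| = 4, hence Rejected. [8, 4] — |8−4| = 4, hence Rejected. [5, 7] — |5−7| = 2, hence Accepted.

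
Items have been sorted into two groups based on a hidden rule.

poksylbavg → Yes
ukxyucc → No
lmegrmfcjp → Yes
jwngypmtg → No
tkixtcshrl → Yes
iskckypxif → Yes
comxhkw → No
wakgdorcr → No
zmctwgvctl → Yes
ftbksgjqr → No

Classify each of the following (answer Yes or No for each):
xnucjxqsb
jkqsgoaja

All 'Yes' examples share one property — even length — and every 'No' example lacks it.

No, No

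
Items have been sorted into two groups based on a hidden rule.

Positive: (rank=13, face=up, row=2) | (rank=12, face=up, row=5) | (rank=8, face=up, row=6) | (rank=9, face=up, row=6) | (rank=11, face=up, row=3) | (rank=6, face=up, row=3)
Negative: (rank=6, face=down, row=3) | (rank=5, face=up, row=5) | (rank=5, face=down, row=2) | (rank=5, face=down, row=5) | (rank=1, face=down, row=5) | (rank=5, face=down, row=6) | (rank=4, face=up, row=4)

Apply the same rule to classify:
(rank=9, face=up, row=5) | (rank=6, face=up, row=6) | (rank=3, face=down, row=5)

Every 'Positive' example satisfies: face is up AND rank ≥ 6. None of the 'Negative' examples do.

Positive, Positive, Negative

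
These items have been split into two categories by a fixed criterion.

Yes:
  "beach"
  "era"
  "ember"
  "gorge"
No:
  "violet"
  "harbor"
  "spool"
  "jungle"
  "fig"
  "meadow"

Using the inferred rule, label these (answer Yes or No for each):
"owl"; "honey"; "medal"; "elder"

The common property of the 'Yes' items is: odd length AND contains 'e'. No 'No' item has it.
"owl": length 3, no 'e' — doesn't match, so No.
"honey": length 5, has 'e' — passes, so Yes.
"medal": length 5, has 'e' — passes, so Yes.
"elder": length 5, has 'e' — passes, so Yes.

No, Yes, Yes, Yes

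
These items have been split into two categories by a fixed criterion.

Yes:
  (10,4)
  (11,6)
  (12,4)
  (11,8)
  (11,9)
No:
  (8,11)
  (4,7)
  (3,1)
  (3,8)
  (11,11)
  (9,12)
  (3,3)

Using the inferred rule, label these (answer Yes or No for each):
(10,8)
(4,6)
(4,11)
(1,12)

Yes, No, No, No

Every 'Yes' example satisfies: first > second AND sum ≥ 6. None of the 'No' examples do.
(10,8): 10 > 8, 10+8 = 18 — qualifies, so Yes. (4,6): 4 < 6, 4+6 = 10 — does not satisfy this, so No. (4,11): 4 < 11, 4+11 = 15 — does not satisfy this, so No. (1,12): 1 < 12, 1+12 = 13 — does not satisfy this, so No.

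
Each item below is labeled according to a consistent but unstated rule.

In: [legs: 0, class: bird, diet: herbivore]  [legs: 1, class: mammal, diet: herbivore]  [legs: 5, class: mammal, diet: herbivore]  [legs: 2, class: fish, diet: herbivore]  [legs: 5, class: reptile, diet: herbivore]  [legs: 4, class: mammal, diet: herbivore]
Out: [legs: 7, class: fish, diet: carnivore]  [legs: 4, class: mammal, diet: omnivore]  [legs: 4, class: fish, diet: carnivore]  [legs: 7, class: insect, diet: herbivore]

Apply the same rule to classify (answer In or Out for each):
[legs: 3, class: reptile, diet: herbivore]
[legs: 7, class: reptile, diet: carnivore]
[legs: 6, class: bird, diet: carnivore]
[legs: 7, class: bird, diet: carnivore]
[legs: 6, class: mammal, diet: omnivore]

'In' ⟺ diet is herbivore AND legs ≤ 5.

In, Out, Out, Out, Out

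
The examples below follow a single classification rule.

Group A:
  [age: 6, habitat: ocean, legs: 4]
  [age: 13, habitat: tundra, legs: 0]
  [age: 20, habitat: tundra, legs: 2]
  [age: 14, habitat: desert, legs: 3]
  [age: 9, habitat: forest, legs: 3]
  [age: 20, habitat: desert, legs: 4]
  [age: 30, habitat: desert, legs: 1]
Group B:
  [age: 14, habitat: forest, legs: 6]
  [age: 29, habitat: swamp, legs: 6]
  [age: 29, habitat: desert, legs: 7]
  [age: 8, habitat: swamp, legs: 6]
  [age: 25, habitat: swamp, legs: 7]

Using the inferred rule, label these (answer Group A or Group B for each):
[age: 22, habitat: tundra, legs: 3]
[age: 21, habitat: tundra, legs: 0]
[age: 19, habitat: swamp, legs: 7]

Group A, Group A, Group B

The rule appears to be: legs ≤ 4.
[age: 22, habitat: tundra, legs: 3]: legs = 3 — qualifies, so Group A. [age: 21, habitat: tundra, legs: 0]: legs = 0 — qualifies, so Group A. [age: 19, habitat: swamp, legs: 7]: legs = 7 — doesn't qualify, so Group B.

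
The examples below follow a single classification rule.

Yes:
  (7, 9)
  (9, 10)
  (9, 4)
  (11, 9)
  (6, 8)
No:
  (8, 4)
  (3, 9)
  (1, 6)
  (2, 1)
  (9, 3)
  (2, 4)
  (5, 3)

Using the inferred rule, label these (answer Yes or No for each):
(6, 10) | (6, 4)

The classifier is using: sum ≥ 13.

Yes, No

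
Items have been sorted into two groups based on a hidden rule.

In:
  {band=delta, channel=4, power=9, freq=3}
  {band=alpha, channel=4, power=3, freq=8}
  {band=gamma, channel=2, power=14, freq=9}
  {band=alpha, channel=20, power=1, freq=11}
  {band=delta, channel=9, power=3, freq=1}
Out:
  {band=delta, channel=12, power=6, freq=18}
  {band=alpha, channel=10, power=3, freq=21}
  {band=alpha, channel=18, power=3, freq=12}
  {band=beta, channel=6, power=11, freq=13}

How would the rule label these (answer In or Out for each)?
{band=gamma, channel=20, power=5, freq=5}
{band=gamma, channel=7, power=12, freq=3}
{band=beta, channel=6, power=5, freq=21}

A rule that fits every label: freq ≤ 11 — true of each 'In' example, false of each 'Out' one.
{band=gamma, channel=20, power=5, freq=5} → freq = 5 → In.
{band=gamma, channel=7, power=12, freq=3} → freq = 3 → In.
{band=beta, channel=6, power=5, freq=21} → freq = 21 → Out.

In, In, Out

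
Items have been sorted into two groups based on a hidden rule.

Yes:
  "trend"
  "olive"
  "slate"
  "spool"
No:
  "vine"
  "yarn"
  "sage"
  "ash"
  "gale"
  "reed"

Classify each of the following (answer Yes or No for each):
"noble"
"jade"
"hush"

Every 'Yes' example satisfies: length 5. None of the 'No' examples do.
"noble" — length 5, hence Yes.
"jade" — length 4, hence No.
"hush" — length 4, hence No.

Yes, No, No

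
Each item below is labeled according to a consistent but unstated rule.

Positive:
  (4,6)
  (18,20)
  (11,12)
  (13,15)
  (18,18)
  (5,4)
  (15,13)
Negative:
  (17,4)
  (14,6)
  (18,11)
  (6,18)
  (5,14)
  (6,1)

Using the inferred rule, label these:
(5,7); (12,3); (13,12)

Positive, Negative, Positive

One predicate separates the groups cleanly: |first − second| ≤ 2.
(5,7): |5−7| = 2, matches → Positive. (12,3): |12−3| = 9, fails the rule → Negative. (13,12): |13−12| = 1, matches → Positive.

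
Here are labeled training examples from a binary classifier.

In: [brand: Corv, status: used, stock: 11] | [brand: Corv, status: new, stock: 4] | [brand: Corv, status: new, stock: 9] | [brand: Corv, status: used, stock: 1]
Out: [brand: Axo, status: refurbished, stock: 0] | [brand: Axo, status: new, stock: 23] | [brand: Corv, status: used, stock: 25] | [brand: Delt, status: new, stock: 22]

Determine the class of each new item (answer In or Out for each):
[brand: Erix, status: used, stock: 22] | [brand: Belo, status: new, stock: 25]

The rule appears to be: brand is Corv AND stock ≤ 11.

Out, Out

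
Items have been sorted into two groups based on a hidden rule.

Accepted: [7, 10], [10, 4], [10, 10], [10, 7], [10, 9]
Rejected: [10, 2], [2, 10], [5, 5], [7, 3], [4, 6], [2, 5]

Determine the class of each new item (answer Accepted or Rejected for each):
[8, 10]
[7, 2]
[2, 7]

Accepted, Rejected, Rejected

'Accepted' ⟺ sum ≥ 14.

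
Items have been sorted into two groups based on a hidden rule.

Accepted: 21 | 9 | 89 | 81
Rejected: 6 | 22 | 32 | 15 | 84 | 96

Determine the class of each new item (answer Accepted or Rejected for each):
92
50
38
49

One predicate separates the groups cleanly: ≡ 1 (mod 4).
92: 92 mod 4 = 0, fails this test → Rejected.
50: 50 mod 4 = 2, fails this test → Rejected.
38: 38 mod 4 = 2, fails this test → Rejected.
49: 49 mod 4 = 1, satisfies this → Accepted.

Rejected, Rejected, Rejected, Accepted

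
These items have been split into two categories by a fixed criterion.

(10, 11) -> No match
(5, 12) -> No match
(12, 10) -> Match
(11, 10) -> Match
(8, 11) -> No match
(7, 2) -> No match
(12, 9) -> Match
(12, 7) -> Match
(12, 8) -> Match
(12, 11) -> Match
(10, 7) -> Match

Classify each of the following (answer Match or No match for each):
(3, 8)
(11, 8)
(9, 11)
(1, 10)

The pattern is that an item is 'Match' exactly when: first > second AND sum ≥ 17.
No match: (3, 8), since 3 < 8, 3+8 = 11.
Match: (11, 8), since 11 > 8, 11+8 = 19.
No match: (9, 11), since 9 < 11, 9+11 = 20.
No match: (1, 10), since 1 < 10, 1+10 = 11.

No match, Match, No match, No match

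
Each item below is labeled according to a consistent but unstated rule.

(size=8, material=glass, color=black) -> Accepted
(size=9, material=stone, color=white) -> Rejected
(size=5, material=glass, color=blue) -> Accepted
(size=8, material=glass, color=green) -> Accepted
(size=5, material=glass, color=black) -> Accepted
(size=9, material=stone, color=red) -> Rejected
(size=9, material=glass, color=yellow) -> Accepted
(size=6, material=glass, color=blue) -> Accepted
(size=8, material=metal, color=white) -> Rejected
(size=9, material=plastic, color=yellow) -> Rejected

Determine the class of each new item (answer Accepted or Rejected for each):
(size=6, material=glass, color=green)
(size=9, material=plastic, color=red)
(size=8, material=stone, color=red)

One predicate separates the groups cleanly: material is glass.

Accepted, Rejected, Rejected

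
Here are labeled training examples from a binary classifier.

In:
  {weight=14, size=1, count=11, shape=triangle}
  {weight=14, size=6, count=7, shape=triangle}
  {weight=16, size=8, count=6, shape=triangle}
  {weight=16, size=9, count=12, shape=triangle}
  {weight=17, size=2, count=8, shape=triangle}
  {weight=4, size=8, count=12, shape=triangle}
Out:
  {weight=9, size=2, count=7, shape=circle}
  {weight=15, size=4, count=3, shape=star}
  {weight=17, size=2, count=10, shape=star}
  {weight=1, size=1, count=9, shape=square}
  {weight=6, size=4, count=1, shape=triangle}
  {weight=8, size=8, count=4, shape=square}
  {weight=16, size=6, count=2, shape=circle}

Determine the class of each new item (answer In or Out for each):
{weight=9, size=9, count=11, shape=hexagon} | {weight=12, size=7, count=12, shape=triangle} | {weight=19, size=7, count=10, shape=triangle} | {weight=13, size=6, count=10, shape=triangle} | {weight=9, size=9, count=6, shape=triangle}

Out, In, In, In, In

Every 'In' example satisfies: shape is triangle AND count ≥ 2. None of the 'Out' examples do.
{weight=9, size=9, count=11, shape=hexagon} — shape is hexagon, count = 11, hence Out. {weight=12, size=7, count=12, shape=triangle} — shape is triangle, count = 12, hence In. {weight=19, size=7, count=10, shape=triangle} — shape is triangle, count = 10, hence In. {weight=13, size=6, count=10, shape=triangle} — shape is triangle, count = 10, hence In. {weight=9, size=9, count=6, shape=triangle} — shape is triangle, count = 6, hence In.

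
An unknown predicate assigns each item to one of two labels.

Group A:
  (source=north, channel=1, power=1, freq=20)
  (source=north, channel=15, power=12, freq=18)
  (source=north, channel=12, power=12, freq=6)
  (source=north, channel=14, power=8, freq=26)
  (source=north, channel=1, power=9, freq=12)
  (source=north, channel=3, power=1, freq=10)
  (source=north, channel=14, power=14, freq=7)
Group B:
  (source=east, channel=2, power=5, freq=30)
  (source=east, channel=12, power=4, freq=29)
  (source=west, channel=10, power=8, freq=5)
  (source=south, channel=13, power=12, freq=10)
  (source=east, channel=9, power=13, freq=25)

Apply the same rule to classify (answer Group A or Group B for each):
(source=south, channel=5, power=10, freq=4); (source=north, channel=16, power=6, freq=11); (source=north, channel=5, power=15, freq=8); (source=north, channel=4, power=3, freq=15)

Group B, Group A, Group A, Group A

The distinguishing property — source is north — holds for all the 'Group A' cases and none of the 'Group B' cases.
(source=south, channel=5, power=10, freq=4): source is south — fails the rule, so Group B. (source=north, channel=16, power=6, freq=11): source is north — has this property, so Group A. (source=north, channel=5, power=15, freq=8): source is north — has this property, so Group A. (source=north, channel=4, power=3, freq=15): source is north — has this property, so Group A.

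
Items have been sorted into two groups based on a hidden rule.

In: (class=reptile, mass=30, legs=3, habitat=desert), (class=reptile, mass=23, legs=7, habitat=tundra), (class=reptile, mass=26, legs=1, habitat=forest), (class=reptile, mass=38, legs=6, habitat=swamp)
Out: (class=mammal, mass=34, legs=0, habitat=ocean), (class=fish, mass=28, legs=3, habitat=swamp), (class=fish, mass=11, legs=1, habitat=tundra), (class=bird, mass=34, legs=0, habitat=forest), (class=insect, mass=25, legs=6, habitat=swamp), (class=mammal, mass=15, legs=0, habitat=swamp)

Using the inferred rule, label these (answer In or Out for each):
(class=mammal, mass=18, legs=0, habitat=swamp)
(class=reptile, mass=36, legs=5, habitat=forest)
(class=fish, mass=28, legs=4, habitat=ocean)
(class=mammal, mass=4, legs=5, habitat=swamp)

Out, In, Out, Out

The simplest hypothesis consistent with all the labels is: class is reptile.
(class=mammal, mass=18, legs=0, habitat=swamp): Out (class is mammal). (class=reptile, mass=36, legs=5, habitat=forest): In (class is reptile). (class=fish, mass=28, legs=4, habitat=ocean): Out (class is fish). (class=mammal, mass=4, legs=5, habitat=swamp): Out (class is mammal).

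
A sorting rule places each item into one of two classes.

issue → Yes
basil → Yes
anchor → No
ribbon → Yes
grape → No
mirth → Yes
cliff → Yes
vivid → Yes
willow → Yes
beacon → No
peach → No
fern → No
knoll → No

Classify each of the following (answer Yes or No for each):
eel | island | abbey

No, Yes, No

The rule appears to be: contains 'i'.
eel → no 'i' → No. island → has 'i' → Yes. abbey → no 'i' → No.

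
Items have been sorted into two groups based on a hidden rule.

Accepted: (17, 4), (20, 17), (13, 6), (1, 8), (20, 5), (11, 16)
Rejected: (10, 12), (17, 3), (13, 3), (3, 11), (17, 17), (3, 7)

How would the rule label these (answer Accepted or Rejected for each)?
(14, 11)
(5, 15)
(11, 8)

Accepted, Rejected, Accepted

One predicate separates the groups cleanly: sum is odd.
(14, 11): 14+11 = 25 — checks out, so Accepted.
(5, 15): 5+15 = 20 — doesn't qualify, so Rejected.
(11, 8): 11+8 = 19 — checks out, so Accepted.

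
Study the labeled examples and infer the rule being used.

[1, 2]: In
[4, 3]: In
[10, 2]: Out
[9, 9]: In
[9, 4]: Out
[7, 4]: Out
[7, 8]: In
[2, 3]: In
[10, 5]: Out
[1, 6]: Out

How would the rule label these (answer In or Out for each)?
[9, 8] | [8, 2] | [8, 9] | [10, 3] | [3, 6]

The rule appears to be: |first − second| ≤ 1.
In: [9, 8], since |9−8| = 1.
Out: [8, 2], since |8−2| = 6.
In: [8, 9], since |8−9| = 1.
Out: [10, 3], since |10−3| = 7.
Out: [3, 6], since |3−6| = 3.

In, Out, In, Out, Out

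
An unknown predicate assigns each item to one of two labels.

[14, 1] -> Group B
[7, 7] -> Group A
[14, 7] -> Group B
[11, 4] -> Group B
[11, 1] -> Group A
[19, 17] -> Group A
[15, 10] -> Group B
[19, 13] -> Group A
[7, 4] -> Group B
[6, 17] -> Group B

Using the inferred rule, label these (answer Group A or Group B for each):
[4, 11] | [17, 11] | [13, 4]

Group B, Group A, Group B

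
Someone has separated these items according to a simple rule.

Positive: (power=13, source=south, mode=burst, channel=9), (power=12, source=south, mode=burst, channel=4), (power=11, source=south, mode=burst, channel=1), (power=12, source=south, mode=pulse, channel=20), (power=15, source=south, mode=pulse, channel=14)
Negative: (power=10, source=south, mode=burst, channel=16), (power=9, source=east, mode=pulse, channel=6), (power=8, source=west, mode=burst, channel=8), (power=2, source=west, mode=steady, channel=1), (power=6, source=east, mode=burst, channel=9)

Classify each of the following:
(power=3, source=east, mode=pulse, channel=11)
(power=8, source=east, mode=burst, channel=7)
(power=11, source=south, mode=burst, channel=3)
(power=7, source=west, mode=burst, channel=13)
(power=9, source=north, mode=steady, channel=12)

Negative, Negative, Positive, Negative, Negative

Rule: power ≥ 11. This holds for each 'Positive' example and fails for each 'Negative' one.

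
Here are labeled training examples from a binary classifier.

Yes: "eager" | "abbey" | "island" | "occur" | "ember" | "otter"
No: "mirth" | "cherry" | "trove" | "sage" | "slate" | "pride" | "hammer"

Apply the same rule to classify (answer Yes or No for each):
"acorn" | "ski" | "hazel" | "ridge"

The distinguishing property — starts with a vowel — holds for all the 'Yes' cases and none of the 'No' cases.
"acorn" → starts with 'a' → Yes. "ski" → starts with 's' → No. "hazel" → starts with 'h' → No. "ridge" → starts with 'r' → No.

Yes, No, No, No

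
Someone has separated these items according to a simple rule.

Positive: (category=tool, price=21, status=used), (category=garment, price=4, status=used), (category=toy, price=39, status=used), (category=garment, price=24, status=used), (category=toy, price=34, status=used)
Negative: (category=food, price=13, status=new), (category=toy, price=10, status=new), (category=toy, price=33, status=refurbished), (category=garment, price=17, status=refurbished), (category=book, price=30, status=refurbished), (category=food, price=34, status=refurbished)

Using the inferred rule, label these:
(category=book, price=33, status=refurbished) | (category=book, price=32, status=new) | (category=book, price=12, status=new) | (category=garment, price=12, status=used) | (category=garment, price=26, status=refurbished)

Negative, Negative, Negative, Positive, Negative

A rule that fits every label: status is used — true of each 'Positive' example, false of each 'Negative' one.
(category=book, price=33, status=refurbished) — status is refurbished, hence Negative.
(category=book, price=32, status=new) — status is new, hence Negative.
(category=book, price=12, status=new) — status is new, hence Negative.
(category=garment, price=12, status=used) — status is used, hence Positive.
(category=garment, price=26, status=refurbished) — status is refurbished, hence Negative.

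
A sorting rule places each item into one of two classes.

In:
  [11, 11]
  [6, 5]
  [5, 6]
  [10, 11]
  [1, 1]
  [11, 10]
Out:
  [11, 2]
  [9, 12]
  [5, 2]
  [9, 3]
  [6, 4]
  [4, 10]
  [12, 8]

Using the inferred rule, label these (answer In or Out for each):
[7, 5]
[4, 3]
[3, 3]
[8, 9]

A rule that fits every label: |first − second| ≤ 1 — true of each 'In' example, false of each 'Out' one.

Out, In, In, In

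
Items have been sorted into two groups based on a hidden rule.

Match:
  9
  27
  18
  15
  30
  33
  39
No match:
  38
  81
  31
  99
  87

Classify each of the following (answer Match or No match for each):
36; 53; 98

'Match' ⟺ multiple of 3 AND at most 39.
36 — 36 = 3·12, 36 ≤ 39, hence Match. 53 — 53 = 3·17 + 2, 53 > 39, hence No match. 98 — 98 = 3·32 + 2, 98 > 39, hence No match.

Match, No match, No match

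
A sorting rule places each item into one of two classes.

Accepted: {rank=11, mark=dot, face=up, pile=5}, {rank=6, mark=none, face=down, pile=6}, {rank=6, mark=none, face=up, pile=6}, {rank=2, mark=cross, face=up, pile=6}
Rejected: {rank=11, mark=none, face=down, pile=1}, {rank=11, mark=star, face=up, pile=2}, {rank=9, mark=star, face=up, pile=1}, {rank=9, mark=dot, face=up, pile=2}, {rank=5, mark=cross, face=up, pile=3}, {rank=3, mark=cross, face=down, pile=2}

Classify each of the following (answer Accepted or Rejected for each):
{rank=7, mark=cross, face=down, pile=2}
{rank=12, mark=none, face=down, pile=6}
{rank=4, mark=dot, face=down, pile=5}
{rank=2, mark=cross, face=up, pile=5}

The pattern is that an item is 'Accepted' exactly when: pile ≥ 5.
{rank=7, mark=cross, face=down, pile=2} → pile = 2 → Rejected.
{rank=12, mark=none, face=down, pile=6} → pile = 6 → Accepted.
{rank=4, mark=dot, face=down, pile=5} → pile = 5 → Accepted.
{rank=2, mark=cross, face=up, pile=5} → pile = 5 → Accepted.

Rejected, Accepted, Accepted, Accepted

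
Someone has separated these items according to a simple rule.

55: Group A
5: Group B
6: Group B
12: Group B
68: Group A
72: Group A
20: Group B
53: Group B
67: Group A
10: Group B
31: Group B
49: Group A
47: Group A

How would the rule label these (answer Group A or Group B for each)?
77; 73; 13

All 'Group A' examples share one property — digit sum ≥ 9 — and every 'Group B' example lacks it.
77: Group A (digit sum 7+7 = 14). 73: Group A (digit sum 7+3 = 10). 13: Group B (digit sum 1+3 = 4).

Group A, Group A, Group B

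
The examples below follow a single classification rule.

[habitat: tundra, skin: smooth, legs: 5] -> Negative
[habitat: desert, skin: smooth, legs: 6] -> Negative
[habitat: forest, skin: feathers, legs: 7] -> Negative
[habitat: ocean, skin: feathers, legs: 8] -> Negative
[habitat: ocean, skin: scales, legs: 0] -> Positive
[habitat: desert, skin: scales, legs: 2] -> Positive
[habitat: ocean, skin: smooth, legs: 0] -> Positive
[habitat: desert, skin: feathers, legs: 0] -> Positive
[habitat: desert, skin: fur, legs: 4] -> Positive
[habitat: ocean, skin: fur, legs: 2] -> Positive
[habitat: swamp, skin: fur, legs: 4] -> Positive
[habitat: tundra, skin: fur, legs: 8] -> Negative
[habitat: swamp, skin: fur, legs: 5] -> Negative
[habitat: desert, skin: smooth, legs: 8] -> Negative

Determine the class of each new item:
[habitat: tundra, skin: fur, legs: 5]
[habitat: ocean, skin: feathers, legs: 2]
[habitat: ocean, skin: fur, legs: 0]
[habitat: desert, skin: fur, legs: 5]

Negative, Positive, Positive, Negative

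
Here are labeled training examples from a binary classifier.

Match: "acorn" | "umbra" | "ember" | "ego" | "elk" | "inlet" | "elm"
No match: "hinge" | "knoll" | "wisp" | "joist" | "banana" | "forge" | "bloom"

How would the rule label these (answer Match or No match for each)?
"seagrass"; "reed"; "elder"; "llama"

The distinguishing property — starts with a vowel — holds for all the 'Match' cases and none of the 'No match' cases.
No match: "seagrass", since starts with 's'.
No match: "reed", since starts with 'r'.
Match: "elder", since starts with 'e'.
No match: "llama", since starts with 'l'.

No match, No match, Match, No match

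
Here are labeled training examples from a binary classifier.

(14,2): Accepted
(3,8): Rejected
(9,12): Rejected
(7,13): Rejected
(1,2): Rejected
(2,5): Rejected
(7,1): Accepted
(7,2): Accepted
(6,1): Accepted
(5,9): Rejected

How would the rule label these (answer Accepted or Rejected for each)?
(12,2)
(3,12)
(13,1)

The rule appears to be: first > second.

Accepted, Rejected, Accepted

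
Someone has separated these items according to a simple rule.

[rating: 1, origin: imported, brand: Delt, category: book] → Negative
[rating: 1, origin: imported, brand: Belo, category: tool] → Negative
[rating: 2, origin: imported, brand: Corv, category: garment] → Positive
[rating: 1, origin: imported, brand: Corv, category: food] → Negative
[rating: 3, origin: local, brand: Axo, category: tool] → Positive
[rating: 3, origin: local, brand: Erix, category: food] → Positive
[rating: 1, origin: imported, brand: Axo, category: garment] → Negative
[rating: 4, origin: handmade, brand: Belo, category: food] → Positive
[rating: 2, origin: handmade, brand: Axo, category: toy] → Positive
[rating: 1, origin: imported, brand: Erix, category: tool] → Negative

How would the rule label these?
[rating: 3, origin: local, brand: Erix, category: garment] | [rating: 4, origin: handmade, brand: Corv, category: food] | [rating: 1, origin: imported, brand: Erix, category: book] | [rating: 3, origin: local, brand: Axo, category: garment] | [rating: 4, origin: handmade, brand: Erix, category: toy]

Positive, Positive, Negative, Positive, Positive

A rule that fits every label: rating ≥ 2 — true of each 'Positive' example, false of each 'Negative' one.
Positive: [rating: 3, origin: local, brand: Erix, category: garment], since rating = 3.
Positive: [rating: 4, origin: handmade, brand: Corv, category: food], since rating = 4.
Negative: [rating: 1, origin: imported, brand: Erix, category: book], since rating = 1.
Positive: [rating: 3, origin: local, brand: Axo, category: garment], since rating = 3.
Positive: [rating: 4, origin: handmade, brand: Erix, category: toy], since rating = 4.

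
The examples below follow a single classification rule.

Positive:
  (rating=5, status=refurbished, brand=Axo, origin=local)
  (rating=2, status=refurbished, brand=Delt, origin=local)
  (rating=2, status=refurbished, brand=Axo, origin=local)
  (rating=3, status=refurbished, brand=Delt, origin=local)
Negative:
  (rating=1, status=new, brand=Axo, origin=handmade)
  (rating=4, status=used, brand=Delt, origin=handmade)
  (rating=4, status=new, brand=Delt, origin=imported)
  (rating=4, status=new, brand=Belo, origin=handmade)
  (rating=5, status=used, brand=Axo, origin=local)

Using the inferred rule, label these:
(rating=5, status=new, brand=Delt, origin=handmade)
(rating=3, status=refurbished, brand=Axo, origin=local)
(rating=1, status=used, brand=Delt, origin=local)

Comparing the two groups points to one rule — status is refurbished.
(rating=5, status=new, brand=Delt, origin=handmade): Negative (status is new). (rating=3, status=refurbished, brand=Axo, origin=local): Positive (status is refurbished). (rating=1, status=used, brand=Delt, origin=local): Negative (status is used).

Negative, Positive, Negative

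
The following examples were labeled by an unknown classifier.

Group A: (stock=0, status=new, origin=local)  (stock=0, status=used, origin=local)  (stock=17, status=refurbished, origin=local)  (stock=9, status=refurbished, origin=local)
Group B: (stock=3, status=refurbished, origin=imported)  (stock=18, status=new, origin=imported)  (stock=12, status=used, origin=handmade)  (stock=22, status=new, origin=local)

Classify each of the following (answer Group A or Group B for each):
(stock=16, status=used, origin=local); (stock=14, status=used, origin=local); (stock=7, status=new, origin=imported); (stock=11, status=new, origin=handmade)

Rule: origin is local AND stock ≤ 17. This holds for each 'Group A' example and fails for each 'Group B' one.
Group A: (stock=16, status=used, origin=local), since origin is local, stock = 16.
Group A: (stock=14, status=used, origin=local), since origin is local, stock = 14.
Group B: (stock=7, status=new, origin=imported), since origin is imported, stock = 7.
Group B: (stock=11, status=new, origin=handmade), since origin is handmade, stock = 11.

Group A, Group A, Group B, Group B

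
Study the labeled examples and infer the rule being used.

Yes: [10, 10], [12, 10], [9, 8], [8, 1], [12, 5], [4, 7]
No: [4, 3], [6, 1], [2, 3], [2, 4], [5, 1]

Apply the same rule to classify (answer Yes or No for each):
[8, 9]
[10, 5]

Every 'Yes' example satisfies: sum ≥ 9. None of the 'No' examples do.
Yes: [8, 9], since 8+9 = 17.
Yes: [10, 5], since 10+5 = 15.

Yes, Yes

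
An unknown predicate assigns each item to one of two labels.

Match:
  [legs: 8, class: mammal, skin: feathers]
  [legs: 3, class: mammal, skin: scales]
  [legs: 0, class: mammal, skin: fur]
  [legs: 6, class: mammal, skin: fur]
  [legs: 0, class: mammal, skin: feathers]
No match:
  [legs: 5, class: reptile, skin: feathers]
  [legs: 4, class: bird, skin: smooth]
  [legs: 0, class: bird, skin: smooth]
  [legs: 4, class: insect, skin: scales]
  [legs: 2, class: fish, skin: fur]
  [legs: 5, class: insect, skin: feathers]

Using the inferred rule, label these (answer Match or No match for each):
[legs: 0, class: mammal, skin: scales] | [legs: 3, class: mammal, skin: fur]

The distinguishing property — class is mammal — holds for all the 'Match' cases and none of the 'No match' cases.

Match, Match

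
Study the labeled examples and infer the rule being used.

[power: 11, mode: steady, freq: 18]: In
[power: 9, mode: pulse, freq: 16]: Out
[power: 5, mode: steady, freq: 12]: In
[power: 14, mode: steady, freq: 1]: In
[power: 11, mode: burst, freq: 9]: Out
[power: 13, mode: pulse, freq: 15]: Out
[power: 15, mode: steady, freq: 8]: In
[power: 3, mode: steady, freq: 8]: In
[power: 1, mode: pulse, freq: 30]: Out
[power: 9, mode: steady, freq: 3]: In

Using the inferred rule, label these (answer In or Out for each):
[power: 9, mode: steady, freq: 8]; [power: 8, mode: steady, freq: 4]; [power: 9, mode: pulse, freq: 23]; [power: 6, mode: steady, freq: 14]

A rule that fits every label: mode is steady — true of each 'In' example, false of each 'Out' one.

In, In, Out, In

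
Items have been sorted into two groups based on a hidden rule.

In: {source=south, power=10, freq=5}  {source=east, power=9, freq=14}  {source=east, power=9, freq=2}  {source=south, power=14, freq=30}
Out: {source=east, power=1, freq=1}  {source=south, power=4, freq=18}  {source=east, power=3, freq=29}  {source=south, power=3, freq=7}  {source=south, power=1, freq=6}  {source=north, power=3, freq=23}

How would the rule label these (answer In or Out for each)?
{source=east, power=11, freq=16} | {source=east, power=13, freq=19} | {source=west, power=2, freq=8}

In, In, Out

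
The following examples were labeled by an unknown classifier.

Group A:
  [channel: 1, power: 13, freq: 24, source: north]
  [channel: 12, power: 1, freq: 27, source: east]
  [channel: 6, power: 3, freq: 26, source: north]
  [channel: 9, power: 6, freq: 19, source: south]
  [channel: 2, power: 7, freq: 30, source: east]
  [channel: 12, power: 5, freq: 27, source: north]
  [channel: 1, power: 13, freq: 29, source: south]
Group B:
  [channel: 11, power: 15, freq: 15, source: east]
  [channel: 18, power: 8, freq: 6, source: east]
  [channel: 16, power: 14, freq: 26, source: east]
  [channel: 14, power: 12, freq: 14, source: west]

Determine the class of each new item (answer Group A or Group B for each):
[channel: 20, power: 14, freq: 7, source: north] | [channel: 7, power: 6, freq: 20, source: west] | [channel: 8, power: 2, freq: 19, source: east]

Group B, Group A, Group A

'Group A' ⟺ power ≤ 13 AND freq ≥ 15.
[channel: 20, power: 14, freq: 7, source: north]: power = 14, freq = 7, doesn't qualify → Group B.
[channel: 7, power: 6, freq: 20, source: west]: power = 6, freq = 20, meets the rule → Group A.
[channel: 8, power: 2, freq: 19, source: east]: power = 2, freq = 19, meets the rule → Group A.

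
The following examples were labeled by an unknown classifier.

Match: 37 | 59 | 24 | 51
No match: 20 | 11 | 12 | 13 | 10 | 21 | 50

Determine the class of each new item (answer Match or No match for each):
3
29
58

Every 'Match' example satisfies: digit sum ≥ 6. None of the 'No match' examples do.
No match: 3, since digit sum 3. Match: 29, since digit sum 2+9 = 11. Match: 58, since digit sum 5+8 = 13.

No match, Match, Match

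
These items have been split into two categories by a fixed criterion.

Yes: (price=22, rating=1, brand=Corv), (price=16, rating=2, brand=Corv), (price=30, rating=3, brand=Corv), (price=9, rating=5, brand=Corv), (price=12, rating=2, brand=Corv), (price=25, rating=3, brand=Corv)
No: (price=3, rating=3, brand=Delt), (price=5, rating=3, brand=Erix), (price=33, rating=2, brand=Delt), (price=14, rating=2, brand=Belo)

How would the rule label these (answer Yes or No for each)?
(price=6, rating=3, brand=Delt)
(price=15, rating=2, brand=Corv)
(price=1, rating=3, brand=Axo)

No, Yes, No

Rule: brand is Corv. This holds for each 'Yes' example and fails for each 'No' one.
(price=6, rating=3, brand=Delt) → brand is Delt → No.
(price=15, rating=2, brand=Corv) → brand is Corv → Yes.
(price=1, rating=3, brand=Axo) → brand is Axo → No.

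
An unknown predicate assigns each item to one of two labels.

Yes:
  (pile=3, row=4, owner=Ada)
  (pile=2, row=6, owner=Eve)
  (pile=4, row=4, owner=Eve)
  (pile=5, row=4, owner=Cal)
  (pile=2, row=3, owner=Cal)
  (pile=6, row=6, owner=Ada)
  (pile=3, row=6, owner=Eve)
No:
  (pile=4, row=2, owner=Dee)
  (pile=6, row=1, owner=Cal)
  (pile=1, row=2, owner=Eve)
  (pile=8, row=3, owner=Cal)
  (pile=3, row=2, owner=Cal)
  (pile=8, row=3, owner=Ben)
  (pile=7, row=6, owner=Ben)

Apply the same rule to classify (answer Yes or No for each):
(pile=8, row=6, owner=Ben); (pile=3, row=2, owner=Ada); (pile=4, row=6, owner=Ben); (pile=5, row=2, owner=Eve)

No, No, Yes, No

One predicate separates the groups cleanly: pile ≤ 6 AND row ≥ 3.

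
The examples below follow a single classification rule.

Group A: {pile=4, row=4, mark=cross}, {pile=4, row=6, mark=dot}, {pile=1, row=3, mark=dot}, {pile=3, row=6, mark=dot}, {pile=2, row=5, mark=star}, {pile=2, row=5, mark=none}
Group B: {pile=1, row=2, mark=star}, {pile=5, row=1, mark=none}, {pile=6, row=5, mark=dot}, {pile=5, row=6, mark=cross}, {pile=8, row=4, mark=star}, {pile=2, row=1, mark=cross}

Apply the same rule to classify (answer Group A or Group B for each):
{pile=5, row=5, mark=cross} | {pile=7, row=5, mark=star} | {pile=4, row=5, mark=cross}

Group B, Group B, Group A

The simplest hypothesis consistent with all the labels is: pile ≤ 4 AND row ≥ 3.
{pile=5, row=5, mark=cross}: pile = 5, row = 5 — lacks this property, so Group B. {pile=7, row=5, mark=star}: pile = 7, row = 5 — lacks this property, so Group B. {pile=4, row=5, mark=cross}: pile = 4, row = 5 — has this property, so Group A.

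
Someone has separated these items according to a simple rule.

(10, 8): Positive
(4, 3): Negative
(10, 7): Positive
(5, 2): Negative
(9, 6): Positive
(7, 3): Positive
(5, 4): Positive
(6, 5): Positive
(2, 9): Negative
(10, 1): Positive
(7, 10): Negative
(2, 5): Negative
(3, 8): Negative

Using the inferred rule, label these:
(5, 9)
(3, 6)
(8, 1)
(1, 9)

Negative, Negative, Positive, Negative

All 'Positive' examples share one property — first > second AND sum ≥ 9 — and every 'Negative' example lacks it.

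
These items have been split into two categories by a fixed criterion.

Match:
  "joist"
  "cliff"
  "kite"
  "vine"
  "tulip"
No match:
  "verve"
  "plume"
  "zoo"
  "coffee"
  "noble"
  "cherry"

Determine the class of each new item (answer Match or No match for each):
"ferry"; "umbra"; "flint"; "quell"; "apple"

No match, No match, Match, No match, No match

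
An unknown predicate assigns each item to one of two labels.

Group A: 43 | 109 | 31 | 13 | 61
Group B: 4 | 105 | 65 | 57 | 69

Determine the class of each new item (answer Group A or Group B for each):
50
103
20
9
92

The pattern is that an item is 'Group A' exactly when: prime.
50 — 50 = 2·25, hence Group B.
103 — 103 is prime, hence Group A.
20 — 20 = 2·10, hence Group B.
9 — 9 = 3·3, hence Group B.
92 — 92 = 2·46, hence Group B.

Group B, Group A, Group B, Group B, Group B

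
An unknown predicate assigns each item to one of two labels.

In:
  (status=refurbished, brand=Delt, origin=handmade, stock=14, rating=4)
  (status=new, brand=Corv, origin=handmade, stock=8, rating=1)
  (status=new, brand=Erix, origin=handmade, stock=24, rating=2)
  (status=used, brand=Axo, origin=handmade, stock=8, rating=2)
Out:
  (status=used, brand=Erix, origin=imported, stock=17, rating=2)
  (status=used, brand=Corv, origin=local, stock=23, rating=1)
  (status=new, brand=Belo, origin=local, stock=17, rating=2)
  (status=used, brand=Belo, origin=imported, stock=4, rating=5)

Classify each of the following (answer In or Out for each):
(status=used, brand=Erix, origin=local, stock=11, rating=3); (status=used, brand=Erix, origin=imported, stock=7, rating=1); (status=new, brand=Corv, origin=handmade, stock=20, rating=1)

Comparing the two groups points to one rule — origin is handmade.
Out: (status=used, brand=Erix, origin=local, stock=11, rating=3), since origin is local. Out: (status=used, brand=Erix, origin=imported, stock=7, rating=1), since origin is imported. In: (status=new, brand=Corv, origin=handmade, stock=20, rating=1), since origin is handmade.

Out, Out, In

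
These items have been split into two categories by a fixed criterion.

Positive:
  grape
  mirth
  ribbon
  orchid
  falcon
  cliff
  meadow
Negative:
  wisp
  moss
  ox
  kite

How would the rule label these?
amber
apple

Every 'Positive' example satisfies: length ≥ 5. None of the 'Negative' examples do.

Positive, Positive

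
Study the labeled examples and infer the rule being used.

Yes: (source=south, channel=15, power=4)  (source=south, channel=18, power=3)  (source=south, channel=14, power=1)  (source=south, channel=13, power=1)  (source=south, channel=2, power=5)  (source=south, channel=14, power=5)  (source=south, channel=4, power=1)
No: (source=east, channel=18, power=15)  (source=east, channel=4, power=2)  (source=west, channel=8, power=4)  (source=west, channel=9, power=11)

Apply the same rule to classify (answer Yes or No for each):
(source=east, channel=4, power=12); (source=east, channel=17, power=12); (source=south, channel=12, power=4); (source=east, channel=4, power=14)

No, No, Yes, No

One predicate separates the groups cleanly: source is south.
No: (source=east, channel=4, power=12), since source is east. No: (source=east, channel=17, power=12), since source is east. Yes: (source=south, channel=12, power=4), since source is south. No: (source=east, channel=4, power=14), since source is east.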